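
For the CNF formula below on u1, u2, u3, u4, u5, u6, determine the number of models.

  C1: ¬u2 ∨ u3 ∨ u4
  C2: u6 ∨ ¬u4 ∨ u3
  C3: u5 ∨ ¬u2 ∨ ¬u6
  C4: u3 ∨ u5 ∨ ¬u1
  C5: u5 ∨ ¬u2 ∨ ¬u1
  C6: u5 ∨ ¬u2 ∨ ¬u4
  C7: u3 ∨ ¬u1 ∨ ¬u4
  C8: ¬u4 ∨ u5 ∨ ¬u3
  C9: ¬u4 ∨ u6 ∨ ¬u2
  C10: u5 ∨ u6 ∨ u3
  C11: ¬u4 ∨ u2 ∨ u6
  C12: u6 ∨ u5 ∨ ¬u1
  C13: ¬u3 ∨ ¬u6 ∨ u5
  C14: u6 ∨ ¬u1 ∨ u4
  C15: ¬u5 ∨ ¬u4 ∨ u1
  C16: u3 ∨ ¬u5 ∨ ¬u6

13

There are 2^6 = 64 truth assignments over (u1, u2, u3, u4, u5, u6).
Split on u3. With u3 = True, the clauses containing u3 are satisfied and ¬u3 drops from the rest; 10 of the 2^5 = 32 assignments to the other variables satisfy what remains.
With u3 = False, by the same count on the reduced clause set, 3 assignments work.
Total: 10 + 3 = 13.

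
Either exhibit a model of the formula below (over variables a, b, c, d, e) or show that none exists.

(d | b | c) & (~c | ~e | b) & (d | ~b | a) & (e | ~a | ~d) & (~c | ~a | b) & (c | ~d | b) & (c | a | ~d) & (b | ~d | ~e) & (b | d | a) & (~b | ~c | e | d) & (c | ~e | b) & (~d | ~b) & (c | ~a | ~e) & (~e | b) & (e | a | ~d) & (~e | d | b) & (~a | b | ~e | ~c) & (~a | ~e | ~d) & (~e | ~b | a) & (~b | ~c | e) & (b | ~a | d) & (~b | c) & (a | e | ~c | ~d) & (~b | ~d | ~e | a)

a ↦ 1, b ↦ 1, c ↦ 1, d ↦ 0, e ↦ 1

Suppose d = 0.
Suppose b = 1.
Unit clause (a) forces a = 1.
Unit clause (c) forces c = 1.
Unit clause (e) forces e = 1.
All clauses are satisfied.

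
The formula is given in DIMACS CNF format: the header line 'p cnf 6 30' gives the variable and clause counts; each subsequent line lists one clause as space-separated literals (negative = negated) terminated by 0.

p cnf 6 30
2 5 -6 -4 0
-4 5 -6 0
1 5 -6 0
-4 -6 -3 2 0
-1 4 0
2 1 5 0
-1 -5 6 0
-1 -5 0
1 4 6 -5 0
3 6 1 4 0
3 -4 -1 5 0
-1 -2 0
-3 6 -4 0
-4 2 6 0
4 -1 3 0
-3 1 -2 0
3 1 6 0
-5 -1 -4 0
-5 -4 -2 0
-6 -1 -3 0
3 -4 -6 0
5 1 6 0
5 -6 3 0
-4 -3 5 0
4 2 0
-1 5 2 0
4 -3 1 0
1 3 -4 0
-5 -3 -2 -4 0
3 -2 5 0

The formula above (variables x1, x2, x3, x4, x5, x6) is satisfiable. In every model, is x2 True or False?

Suppose x2 = False.
The clause (x4) is unit, so x4 = True.
The clause (x6) is unit, so x6 = True.
The clause (x5) is unit, so x5 = True.
The clause (¬x3) is unit, so x3 = False.
Now (x3) is unsatisfied and unit — conflict.
So every satisfying assignment has x2 = True.

True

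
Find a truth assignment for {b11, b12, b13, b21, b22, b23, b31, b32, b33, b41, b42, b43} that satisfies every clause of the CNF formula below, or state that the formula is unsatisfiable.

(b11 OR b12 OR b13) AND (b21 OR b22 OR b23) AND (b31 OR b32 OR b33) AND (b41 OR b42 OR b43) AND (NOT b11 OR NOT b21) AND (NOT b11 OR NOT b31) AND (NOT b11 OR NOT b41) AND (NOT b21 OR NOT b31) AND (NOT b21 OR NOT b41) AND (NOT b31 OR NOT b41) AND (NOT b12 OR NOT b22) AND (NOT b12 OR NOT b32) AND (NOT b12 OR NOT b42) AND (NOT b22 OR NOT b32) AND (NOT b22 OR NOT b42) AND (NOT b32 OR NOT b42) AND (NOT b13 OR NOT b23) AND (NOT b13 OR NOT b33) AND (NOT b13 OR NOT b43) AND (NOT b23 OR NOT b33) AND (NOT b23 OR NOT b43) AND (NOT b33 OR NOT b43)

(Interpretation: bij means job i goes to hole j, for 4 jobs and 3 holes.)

Branch on b11: set b11 = false.
Branch on b12: set b12 = true.
The clause (NOT b22) is unit, so b22 = false.
The clause (NOT b32) is unit, so b32 = false.
The clause (NOT b42) is unit, so b42 = false.
Branch on b21: set b21 = true.
The clause (NOT b31) is unit, so b31 = false.
The clause (b33) is unit, so b33 = true.
The clause (NOT b41) is unit, so b41 = false.
The clause (b43) is unit, so b43 = true.
But (NOT b43) is also a unit clause — contradiction.
Backtrack on b21: now try b21 = false.
The clause (b23) is unit, so b23 = true.
The clause (NOT b13) is unit, so b13 = false.
The clause (NOT b33) is unit, so b33 = false.
The clause (b31) is unit, so b31 = true.
The clause (NOT b41) is unit, so b41 = false.
The clause (b43) is unit, so b43 = true.
But (NOT b43) is also a unit clause — contradiction.
Both values of b21 lead to a conflict.
Backtrack on b12: now try b12 = false.
The clause (b13) is unit, so b13 = true.
The clause (NOT b23) is unit, so b23 = false.
The clause (NOT b33) is unit, so b33 = false.
The clause (NOT b43) is unit, so b43 = false.
Branch on b21: set b21 = true.
The clause (NOT b31) is unit, so b31 = false.
The clause (b32) is unit, so b32 = true.
The clause (NOT b41) is unit, so b41 = false.
The clause (b42) is unit, so b42 = true.
But (NOT b42) is also a unit clause — contradiction.
Backtrack on b21: now try b21 = false.
The clause (b22) is unit, so b22 = true.
The clause (NOT b32) is unit, so b32 = false.
The clause (b31) is unit, so b31 = true.
The clause (NOT b41) is unit, so b41 = false.
The clause (b42) is unit, so b42 = true.
But (NOT b42) is also a unit clause — contradiction.
Both values of b21 lead to a conflict.
Both values of b12 lead to a conflict.
Backtrack on b11: now try b11 = true.
The clause (NOT b21) is unit, so b21 = false.
The clause (NOT b31) is unit, so b31 = false.
The clause (NOT b41) is unit, so b41 = false.
Branch on b22: set b22 = true.
The clause (NOT b12) is unit, so b12 = false.
The clause (NOT b32) is unit, so b32 = false.
The clause (b33) is unit, so b33 = true.
The clause (NOT b42) is unit, so b42 = false.
The clause (b43) is unit, so b43 = true.
But (NOT b43) is also a unit clause — contradiction.
Backtrack on b22: now try b22 = false.
The clause (b23) is unit, so b23 = true.
The clause (NOT b13) is unit, so b13 = false.
The clause (NOT b33) is unit, so b33 = false.
The clause (b32) is unit, so b32 = true.
The clause (NOT b12) is unit, so b12 = false.
The clause (NOT b42) is unit, so b42 = false.
The clause (b43) is unit, so b43 = true.
But (NOT b43) is also a unit clause — contradiction.
Both values of b22 lead to a conflict.
Both values of b11 lead to a conflict.

UNSATISFIABLE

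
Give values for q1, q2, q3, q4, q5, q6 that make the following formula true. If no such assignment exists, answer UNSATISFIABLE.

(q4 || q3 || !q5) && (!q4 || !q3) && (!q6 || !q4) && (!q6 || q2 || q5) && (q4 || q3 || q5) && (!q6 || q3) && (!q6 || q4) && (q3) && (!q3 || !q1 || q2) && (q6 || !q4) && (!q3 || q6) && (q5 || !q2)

Unit clause (q3) forces q3 = true.
Unit clause (!q4) forces q4 = false.
Unit clause (!q6) forces q6 = false.
Now (q6) is unsatisfied and unit — conflict.

UNSATISFIABLE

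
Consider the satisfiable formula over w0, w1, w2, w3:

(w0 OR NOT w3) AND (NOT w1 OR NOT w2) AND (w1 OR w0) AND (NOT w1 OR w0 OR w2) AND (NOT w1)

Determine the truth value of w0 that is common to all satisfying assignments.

Suppose w0 = false.
(NOT w3) alone gives w3 = false.
(w1) alone gives w1 = true.
That conflicts with the unit clause (NOT w1).
So every satisfying assignment has w0 = True.

True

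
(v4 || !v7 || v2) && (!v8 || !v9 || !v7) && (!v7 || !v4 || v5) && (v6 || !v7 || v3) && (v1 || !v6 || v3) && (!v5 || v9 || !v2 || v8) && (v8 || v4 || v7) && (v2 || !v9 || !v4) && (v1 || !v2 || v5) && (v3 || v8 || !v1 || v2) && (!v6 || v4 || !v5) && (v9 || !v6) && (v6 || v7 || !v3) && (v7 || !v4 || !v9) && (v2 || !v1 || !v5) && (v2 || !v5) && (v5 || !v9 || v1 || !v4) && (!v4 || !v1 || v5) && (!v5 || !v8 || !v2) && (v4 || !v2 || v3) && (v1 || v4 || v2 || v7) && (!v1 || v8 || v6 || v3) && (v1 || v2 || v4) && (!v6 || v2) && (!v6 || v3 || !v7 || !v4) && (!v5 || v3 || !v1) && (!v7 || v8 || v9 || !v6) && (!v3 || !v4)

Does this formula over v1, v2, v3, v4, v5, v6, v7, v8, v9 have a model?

Satisfiable

Suppose v9 = false.
(!v6) alone gives v6 = false.
Suppose v7 = false.
(!v3) alone gives v3 = false.
Suppose v8 = true.
Suppose v2 = false.
(!v5) alone gives v5 = false.
Suppose v4 = false.
(v1) alone gives v1 = true.
This assignment satisfies each clause.
A satisfying assignment: v1 ↦ true, v2 ↦ false, v3 ↦ false, v4 ↦ false, v5 ↦ false, v6 ↦ false, v7 ↦ false, v8 ↦ true, v9 ↦ false.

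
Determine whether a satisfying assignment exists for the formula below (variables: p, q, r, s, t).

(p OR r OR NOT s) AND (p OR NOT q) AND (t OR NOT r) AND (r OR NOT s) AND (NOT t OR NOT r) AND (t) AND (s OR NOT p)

Yes

The clause (t) is unit, so t = true.
The clause (NOT r) is unit, so r = false.
The clause (NOT s) is unit, so s = false.
The clause (NOT p) is unit, so p = false.
The clause (NOT q) is unit, so q = false.
Every clause now holds.
A satisfying assignment: p: false,  q: false,  r: false,  s: false,  t: true.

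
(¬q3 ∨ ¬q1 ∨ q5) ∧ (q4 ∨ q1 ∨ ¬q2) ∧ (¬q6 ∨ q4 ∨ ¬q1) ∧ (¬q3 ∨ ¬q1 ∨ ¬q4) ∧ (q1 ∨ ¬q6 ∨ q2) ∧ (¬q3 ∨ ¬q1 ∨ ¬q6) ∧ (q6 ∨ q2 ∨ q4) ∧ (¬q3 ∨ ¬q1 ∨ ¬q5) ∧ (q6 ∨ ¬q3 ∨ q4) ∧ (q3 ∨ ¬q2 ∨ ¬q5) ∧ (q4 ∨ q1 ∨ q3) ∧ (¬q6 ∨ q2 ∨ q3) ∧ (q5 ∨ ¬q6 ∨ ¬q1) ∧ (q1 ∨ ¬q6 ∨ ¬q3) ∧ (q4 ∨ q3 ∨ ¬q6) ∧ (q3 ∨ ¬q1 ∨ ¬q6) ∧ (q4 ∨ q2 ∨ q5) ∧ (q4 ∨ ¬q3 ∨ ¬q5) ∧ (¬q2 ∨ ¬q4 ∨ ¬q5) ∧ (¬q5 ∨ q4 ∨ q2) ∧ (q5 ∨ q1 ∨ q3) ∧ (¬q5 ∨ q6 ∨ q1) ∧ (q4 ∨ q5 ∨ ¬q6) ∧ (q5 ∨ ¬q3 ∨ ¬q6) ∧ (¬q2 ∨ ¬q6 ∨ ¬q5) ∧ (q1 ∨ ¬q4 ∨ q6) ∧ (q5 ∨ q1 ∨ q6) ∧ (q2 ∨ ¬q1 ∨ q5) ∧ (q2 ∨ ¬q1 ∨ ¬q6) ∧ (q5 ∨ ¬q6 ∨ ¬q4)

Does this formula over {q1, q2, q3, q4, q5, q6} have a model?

Suppose q3 = False.
Suppose q2 = False.
Unit clause (¬q6) forces q6 = False.
Unit clause (q4) forces q4 = True.
Unit clause (q1) forces q1 = True.
Unit clause (q5) forces q5 = True.
All clauses are satisfied.
A satisfying assignment: q1: True,  q2: False,  q3: False,  q4: True,  q5: True,  q6: False.

Yes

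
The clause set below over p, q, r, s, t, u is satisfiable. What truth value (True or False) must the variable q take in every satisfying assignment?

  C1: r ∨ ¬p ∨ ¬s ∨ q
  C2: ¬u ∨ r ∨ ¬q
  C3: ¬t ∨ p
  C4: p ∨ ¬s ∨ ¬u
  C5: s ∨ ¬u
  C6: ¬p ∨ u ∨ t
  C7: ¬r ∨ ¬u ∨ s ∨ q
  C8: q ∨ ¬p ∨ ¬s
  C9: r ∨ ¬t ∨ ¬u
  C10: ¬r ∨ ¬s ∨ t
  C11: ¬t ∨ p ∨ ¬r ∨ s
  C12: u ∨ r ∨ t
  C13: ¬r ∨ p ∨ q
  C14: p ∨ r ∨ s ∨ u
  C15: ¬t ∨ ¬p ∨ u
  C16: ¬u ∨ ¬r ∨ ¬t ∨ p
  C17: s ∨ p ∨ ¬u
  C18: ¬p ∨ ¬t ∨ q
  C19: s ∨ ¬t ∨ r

Suppose q = False.
Try t = False.
Try s = True.
The clause (¬p) is unit, so p = False.
The clause (¬u) is unit, so u = False.
The clause (¬r) is unit, so r = False.
Now (r) is unsatisfied and unit — conflict.
So s must be the other value — set s = False.
The clause (¬u) is unit, so u = False.
The clause (¬p) is unit, so p = False.
The clause (r) is unit, so r = True.
Now (¬r) is unsatisfied and unit — conflict.
Either choice for s ends in contradiction.
So t must be the other value — set t = True.
The clause (p) is unit, so p = True.
Now (¬p) is unsatisfied and unit — conflict.
Either choice for t ends in contradiction.
So every satisfying assignment has q = True.

True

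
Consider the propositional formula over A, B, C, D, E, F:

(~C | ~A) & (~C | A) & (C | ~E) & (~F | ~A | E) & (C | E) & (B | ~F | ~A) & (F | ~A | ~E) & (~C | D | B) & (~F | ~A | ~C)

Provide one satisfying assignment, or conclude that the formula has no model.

Suppose C = 0.
Unit clause (~E) forces E = 0.
That conflicts with the unit clause (E).
Backtrack on C: now try C = 1.
Unit clause (~A) forces A = 0.
That conflicts with the unit clause (A).
Neither C = 1 nor C = 0 works.

UNSATISFIABLE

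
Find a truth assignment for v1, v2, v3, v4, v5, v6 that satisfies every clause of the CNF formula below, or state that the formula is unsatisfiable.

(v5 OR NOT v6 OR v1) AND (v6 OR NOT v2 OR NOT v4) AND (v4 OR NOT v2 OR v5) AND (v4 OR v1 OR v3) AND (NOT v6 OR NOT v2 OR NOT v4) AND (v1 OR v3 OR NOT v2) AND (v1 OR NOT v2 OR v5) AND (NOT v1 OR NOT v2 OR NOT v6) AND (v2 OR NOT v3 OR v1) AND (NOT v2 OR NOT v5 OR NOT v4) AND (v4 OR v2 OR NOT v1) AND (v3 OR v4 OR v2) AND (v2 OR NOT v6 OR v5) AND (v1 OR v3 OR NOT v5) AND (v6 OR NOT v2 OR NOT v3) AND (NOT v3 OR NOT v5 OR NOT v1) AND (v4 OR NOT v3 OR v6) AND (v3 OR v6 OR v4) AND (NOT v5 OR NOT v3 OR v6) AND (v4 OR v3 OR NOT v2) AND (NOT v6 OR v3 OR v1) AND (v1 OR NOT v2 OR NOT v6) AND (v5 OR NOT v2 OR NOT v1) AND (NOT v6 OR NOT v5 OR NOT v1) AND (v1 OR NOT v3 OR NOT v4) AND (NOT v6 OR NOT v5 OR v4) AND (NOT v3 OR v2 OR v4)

Suppose v5 = false.
Suppose v6 = false.
Suppose v2 = false.
Suppose v3 = false.
From the singleton clause (v4), v4 = true.
Every clause is now satisfied; v1 is unconstrained.

v1: true; v2: false; v3: false; v4: true; v5: false; v6: false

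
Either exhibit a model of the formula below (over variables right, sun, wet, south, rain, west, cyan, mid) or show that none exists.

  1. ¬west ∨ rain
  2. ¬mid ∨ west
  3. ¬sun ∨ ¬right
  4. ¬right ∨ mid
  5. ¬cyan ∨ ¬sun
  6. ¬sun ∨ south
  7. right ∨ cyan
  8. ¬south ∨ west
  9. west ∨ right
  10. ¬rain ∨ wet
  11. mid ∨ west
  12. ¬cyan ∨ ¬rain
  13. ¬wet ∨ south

right ↦ True,  sun ↦ False,  wet ↦ True,  south ↦ True,  rain ↦ True,  west ↦ True,  cyan ↦ False,  mid ↦ True

Suppose west = True.
From the singleton clause (rain), rain = True.
From the singleton clause (wet), wet = True.
From the singleton clause (¬cyan), cyan = False.
From the singleton clause (right), right = True.
From the singleton clause (¬sun), sun = False.
From the singleton clause (mid), mid = True.
From the singleton clause (south), south = True.
Every clause now holds.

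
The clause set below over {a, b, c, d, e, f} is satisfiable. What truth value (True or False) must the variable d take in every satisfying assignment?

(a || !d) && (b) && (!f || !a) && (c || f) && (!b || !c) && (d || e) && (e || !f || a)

False

Suppose d = true.
(a) alone gives a = true.
(b) alone gives b = true.
(!f) alone gives f = false.
(c) alone gives c = true.
Now (!c) is unsatisfied and unit — conflict.
So every satisfying assignment has d = False.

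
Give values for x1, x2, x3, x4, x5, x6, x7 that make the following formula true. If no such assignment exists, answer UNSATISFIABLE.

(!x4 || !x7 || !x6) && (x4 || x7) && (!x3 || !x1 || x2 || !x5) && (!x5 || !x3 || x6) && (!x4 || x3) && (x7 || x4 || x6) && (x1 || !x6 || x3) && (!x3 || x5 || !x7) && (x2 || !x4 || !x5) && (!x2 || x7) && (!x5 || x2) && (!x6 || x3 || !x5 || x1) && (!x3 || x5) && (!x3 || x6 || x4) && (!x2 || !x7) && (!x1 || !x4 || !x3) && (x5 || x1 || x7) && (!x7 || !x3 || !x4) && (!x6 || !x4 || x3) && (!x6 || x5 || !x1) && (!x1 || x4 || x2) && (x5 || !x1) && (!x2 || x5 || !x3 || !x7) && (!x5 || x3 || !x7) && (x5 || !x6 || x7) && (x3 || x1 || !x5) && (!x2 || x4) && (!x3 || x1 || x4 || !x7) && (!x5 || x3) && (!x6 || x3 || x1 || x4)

Case x4 = false:
From the singleton clause (x7), x7 = true.
From the singleton clause (!x2), x2 = false.
From the singleton clause (!x5), x5 = false.
From the singleton clause (!x3), x3 = false.
From the singleton clause (!x1), x1 = false.
From the singleton clause (!x6), x6 = false.
All clauses are satisfied.

x1: false; x2: false; x3: false; x4: false; x5: false; x6: false; x7: true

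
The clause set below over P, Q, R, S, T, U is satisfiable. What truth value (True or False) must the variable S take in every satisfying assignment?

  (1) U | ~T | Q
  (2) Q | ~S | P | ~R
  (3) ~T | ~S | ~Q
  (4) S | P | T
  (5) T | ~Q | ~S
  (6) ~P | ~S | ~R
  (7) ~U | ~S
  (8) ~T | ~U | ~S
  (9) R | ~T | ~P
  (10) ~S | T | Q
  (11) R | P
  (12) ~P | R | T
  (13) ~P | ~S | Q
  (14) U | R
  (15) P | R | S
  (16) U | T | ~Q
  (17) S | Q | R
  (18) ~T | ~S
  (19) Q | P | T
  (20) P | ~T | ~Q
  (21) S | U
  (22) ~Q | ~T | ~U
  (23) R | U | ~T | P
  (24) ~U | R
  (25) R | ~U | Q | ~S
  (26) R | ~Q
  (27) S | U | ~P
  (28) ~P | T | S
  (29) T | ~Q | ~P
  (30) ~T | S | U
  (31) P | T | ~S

False

Suppose S = 1.
(~U) alone gives U = 0.
(R) alone gives R = 1.
(~P) alone gives P = 0.
(Q) alone gives Q = 1.
(~T) alone gives T = 0.
Now (T) is unsatisfied and unit — conflict.
So every satisfying assignment has S = False.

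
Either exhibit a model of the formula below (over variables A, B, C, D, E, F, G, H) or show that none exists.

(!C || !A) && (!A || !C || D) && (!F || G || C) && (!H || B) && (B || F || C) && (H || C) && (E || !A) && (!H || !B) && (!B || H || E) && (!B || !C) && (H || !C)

Branch on C: set C = false.
(H) alone gives H = true.
(B) alone gives B = true.
Now (!B) is unsatisfied and unit — conflict.
Undo C and try C = true.
(!A) alone gives A = false.
(!B) alone gives B = false.
(!H) alone gives H = false.
Now (H) is unsatisfied and unit — conflict.
Both values of C lead to a conflict.

UNSATISFIABLE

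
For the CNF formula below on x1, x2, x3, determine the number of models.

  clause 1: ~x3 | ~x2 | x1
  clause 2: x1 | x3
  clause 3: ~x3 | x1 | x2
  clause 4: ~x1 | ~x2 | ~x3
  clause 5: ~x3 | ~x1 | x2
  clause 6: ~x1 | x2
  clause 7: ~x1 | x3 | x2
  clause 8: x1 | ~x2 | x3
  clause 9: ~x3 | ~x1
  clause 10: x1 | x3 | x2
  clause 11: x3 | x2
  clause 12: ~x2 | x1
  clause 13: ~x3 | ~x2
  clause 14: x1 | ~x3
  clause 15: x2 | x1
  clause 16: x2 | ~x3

There are 2^3 = 8 truth assignments over (x1, x2, x3).
Check each against the 16 clauses (columns in the order x1, x2, x3):
  F F F  ✗ fails (x1 | x3)
  F F T  ✗ fails (~x3 | x1 | x2)
  F T F  ✗ fails (x1 | x3)
  F T T  ✗ fails (~x3 | ~x2 | x1)
  T F F  ✗ fails (~x1 | x2)
  T F T  ✗ fails (~x3 | ~x1 | x2)
  T T F  ✓ satisfies all
  T T T  ✗ fails (~x1 | ~x2 | ~x3)
1 of the 8 rows is a model.

1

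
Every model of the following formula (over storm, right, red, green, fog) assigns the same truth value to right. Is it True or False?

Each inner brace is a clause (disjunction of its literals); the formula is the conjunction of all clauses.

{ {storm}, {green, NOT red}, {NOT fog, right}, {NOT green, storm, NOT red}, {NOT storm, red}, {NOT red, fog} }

True

Suppose right = false.
From the singleton clause (storm), storm = true.
From the singleton clause (NOT fog), fog = false.
From the singleton clause (red), red = true.
That conflicts with the unit clause (NOT red).
So every satisfying assignment has right = True.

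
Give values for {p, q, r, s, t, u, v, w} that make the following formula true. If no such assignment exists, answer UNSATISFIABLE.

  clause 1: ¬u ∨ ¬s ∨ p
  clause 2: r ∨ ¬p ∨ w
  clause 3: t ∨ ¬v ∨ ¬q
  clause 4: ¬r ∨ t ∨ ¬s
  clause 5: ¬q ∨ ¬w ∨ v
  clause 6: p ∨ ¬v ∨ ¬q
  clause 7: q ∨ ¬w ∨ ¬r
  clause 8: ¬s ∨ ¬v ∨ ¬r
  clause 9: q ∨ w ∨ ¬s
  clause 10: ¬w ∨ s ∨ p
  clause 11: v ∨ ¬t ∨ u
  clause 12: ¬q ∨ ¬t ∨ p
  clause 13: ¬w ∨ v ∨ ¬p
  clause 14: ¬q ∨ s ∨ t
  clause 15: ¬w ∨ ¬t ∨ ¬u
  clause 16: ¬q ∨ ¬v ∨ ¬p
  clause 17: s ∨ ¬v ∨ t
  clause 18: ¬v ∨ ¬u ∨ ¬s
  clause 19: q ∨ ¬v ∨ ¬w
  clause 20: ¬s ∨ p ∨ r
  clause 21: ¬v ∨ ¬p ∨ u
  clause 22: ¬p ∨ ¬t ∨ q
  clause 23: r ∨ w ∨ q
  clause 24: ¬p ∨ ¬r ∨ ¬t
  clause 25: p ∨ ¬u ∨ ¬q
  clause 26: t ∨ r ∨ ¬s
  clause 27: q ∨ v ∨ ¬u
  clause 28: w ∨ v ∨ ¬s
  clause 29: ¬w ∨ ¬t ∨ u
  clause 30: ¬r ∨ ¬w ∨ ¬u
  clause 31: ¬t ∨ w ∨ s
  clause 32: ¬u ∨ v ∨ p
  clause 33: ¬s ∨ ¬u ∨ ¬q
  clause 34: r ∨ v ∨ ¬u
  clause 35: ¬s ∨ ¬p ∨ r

p: True,  q: False,  r: True,  s: False,  t: False,  u: False,  v: False,  w: False

Suppose u = False.
Suppose v = False.
Unit clause (¬t) forces t = False.
Suppose r = True.
Unit clause (¬s) forces s = False.
Unit clause (¬q) forces q = False.
Unit clause (¬w) forces w = False.
All clauses hold; p can take either value.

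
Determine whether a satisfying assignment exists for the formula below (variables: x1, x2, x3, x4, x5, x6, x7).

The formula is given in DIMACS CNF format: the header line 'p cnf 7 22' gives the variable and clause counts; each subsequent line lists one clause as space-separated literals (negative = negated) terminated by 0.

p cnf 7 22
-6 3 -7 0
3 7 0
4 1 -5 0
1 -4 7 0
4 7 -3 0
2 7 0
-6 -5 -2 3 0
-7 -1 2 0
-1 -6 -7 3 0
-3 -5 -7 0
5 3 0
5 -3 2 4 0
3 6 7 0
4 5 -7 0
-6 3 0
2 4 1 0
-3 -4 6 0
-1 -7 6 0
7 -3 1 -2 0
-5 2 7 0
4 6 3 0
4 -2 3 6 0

Satisfiable

Try x3 = False.
From the singleton clause (x7), x7 = True.
From the singleton clause (¬x6), x6 = False.
From the singleton clause (x5), x5 = True.
From the singleton clause (¬x1), x1 = False.
From the singleton clause (x4), x4 = True.
All clauses hold; x2 can take either value.
A satisfying assignment: x1 ↦ False, x2 ↦ False, x3 ↦ False, x4 ↦ True, x5 ↦ True, x6 ↦ False, x7 ↦ True.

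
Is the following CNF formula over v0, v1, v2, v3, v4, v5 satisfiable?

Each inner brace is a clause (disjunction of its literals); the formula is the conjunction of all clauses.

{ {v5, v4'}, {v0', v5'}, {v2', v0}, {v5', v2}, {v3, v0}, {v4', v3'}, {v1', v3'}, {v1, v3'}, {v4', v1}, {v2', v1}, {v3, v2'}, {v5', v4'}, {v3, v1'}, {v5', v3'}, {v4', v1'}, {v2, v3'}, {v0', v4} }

Unsatisfiable

Suppose v5 = 1.
The clause (v0') is unit, so v0 = 0.
The clause (v2') is unit, so v2 = 0.
That conflicts with the unit clause (v2).
Backtrack on v5: now try v5 = 0.
The clause (v4') is unit, so v4 = 0.
The clause (v0') is unit, so v0 = 0.
The clause (v2') is unit, so v2 = 0.
The clause (v3) is unit, so v3 = 1.
That conflicts with the unit clause (v3').
Either choice for v5 ends in contradiction.
No assignment satisfies every clause.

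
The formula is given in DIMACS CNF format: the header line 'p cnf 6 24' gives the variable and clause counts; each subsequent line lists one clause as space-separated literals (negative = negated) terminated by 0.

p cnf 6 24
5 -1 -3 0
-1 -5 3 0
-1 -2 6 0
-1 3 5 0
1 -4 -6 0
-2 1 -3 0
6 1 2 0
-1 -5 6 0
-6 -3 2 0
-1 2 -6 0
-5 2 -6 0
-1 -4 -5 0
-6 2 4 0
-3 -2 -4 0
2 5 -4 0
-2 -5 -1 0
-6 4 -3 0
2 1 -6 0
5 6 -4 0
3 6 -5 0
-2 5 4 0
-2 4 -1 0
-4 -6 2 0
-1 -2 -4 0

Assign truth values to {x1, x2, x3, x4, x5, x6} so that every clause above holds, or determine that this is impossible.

Try x5 = True.
Try x1 = False.
Try x4 = False.
Try x2 = True.
From the singleton clause (¬x3), x3 = False.
From the singleton clause (x6), x6 = True.
Every clause now holds.

x1=False; x2=True; x3=False; x4=False; x5=True; x6=True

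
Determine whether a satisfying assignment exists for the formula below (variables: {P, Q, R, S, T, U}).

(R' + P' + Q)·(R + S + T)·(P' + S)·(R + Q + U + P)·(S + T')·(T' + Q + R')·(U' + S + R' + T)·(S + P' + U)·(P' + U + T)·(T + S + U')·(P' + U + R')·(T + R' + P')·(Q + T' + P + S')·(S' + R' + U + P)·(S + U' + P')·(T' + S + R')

Yes

Branch on P: set P = 0.
Branch on S: set S = 1.
Branch on Q: set Q = 0.
The clause (T') is unit, so T = 0.
Branch on R: set R = 1.
The clause (U) is unit, so U = 1.
All clauses are satisfied.
A satisfying assignment: P ↦ 0,  Q ↦ 0,  R ↦ 1,  S ↦ 1,  T ↦ 0,  U ↦ 1.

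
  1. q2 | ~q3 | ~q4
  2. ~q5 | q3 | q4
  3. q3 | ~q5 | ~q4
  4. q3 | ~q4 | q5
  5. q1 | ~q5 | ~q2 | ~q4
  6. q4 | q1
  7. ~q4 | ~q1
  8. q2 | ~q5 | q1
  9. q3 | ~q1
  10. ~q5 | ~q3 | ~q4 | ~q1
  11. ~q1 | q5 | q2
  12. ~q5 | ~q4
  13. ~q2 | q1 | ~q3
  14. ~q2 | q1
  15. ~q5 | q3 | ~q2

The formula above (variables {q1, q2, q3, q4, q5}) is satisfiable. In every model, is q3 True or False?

True

Suppose q3 = 0.
From the singleton clause (~q1), q1 = 0.
From the singleton clause (q4), q4 = 1.
From the singleton clause (~q5), q5 = 0.
But (q5) is also a unit clause — contradiction.
So every satisfying assignment has q3 = True.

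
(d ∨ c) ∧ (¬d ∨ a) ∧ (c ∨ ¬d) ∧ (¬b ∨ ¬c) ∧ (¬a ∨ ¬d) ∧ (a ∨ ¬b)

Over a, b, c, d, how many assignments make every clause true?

2

There are 2^4 = 16 truth assignments over (a, b, c, d).
Split on d. With d = True, the clauses containing d are satisfied and ¬d drops from the rest; 0 of the 2^3 = 8 assignments to the other variables satisfy what remains.
With d = False, by the same count on the reduced clause set, 2 assignments work.
Total: 0 + 2 = 2.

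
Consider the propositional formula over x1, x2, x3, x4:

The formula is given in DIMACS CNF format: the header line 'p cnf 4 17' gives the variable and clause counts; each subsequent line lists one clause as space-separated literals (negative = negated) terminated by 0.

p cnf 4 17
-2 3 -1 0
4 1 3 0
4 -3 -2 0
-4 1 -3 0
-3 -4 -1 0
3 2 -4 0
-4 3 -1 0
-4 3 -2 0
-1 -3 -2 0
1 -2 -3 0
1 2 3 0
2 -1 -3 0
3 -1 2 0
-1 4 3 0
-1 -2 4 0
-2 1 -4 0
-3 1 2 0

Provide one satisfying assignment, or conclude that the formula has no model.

Case x2 = False:
Case x3 = True:
The clause (¬x1) is unit, so x1 = False.
Now (x1) is unsatisfied and unit — conflict.
Backtrack on x3: now try x3 = False.
The clause (¬x4) is unit, so x4 = False.
The clause (x1) is unit, so x1 = True.
Now (¬x1) is unsatisfied and unit — conflict.
Either choice for x3 ends in contradiction.
Backtrack on x2: now try x2 = True.
Case x3 = True:
The clause (x4) is unit, so x4 = True.
The clause (x1) is unit, so x1 = True.
Now (¬x1) is unsatisfied and unit — conflict.
Backtrack on x3: now try x3 = False.
The clause (¬x1) is unit, so x1 = False.
The clause (x4) is unit, so x4 = True.
Now (¬x4) is unsatisfied and unit — conflict.
Either choice for x3 ends in contradiction.
Either choice for x2 ends in contradiction.

UNSATISFIABLE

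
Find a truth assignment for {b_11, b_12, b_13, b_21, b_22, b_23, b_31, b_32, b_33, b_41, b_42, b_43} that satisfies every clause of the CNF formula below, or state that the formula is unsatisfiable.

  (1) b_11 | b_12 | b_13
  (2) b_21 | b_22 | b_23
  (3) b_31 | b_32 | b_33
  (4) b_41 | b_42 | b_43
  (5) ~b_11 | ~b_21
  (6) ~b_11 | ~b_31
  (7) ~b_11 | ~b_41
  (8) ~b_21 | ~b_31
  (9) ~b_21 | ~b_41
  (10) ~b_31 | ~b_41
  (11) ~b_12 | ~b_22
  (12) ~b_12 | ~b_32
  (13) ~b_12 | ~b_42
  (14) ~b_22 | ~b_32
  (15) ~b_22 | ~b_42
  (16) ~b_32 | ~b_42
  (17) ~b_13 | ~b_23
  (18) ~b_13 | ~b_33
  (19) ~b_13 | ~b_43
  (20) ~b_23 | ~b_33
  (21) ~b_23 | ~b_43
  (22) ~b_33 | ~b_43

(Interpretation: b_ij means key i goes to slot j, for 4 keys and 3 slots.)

UNSATISFIABLE

Try b_11 = 0.
Try b_12 = 1.
From the singleton clause (~b_22), b_22 = 0.
From the singleton clause (~b_32), b_32 = 0.
From the singleton clause (~b_42), b_42 = 0.
Try b_21 = 1.
From the singleton clause (~b_31), b_31 = 0.
From the singleton clause (b_33), b_33 = 1.
From the singleton clause (~b_41), b_41 = 0.
From the singleton clause (b_43), b_43 = 1.
Now (~b_43) is unsatisfied and unit — conflict.
Undo b_21 and try b_21 = 0.
From the singleton clause (b_23), b_23 = 1.
From the singleton clause (~b_13), b_13 = 0.
From the singleton clause (~b_33), b_33 = 0.
From the singleton clause (b_31), b_31 = 1.
From the singleton clause (~b_41), b_41 = 0.
From the singleton clause (b_43), b_43 = 1.
Now (~b_43) is unsatisfied and unit — conflict.
Neither b_21 = 1 nor b_21 = 0 works.
Undo b_12 and try b_12 = 0.
From the singleton clause (b_13), b_13 = 1.
From the singleton clause (~b_23), b_23 = 0.
From the singleton clause (~b_33), b_33 = 0.
From the singleton clause (~b_43), b_43 = 0.
Try b_21 = 1.
From the singleton clause (~b_31), b_31 = 0.
From the singleton clause (b_32), b_32 = 1.
From the singleton clause (~b_41), b_41 = 0.
From the singleton clause (b_42), b_42 = 1.
Now (~b_42) is unsatisfied and unit — conflict.
Undo b_21 and try b_21 = 0.
From the singleton clause (b_22), b_22 = 1.
From the singleton clause (~b_32), b_32 = 0.
From the singleton clause (b_31), b_31 = 1.
From the singleton clause (~b_41), b_41 = 0.
From the singleton clause (b_42), b_42 = 1.
Now (~b_42) is unsatisfied and unit — conflict.
Neither b_21 = 1 nor b_21 = 0 works.
Neither b_12 = 1 nor b_12 = 0 works.
Undo b_11 and try b_11 = 1.
From the singleton clause (~b_21), b_21 = 0.
From the singleton clause (~b_31), b_31 = 0.
From the singleton clause (~b_41), b_41 = 0.
Try b_22 = 1.
From the singleton clause (~b_12), b_12 = 0.
From the singleton clause (~b_32), b_32 = 0.
From the singleton clause (b_33), b_33 = 1.
From the singleton clause (~b_42), b_42 = 0.
From the singleton clause (b_43), b_43 = 1.
Now (~b_43) is unsatisfied and unit — conflict.
Undo b_22 and try b_22 = 0.
From the singleton clause (b_23), b_23 = 1.
From the singleton clause (~b_13), b_13 = 0.
From the singleton clause (~b_33), b_33 = 0.
From the singleton clause (b_32), b_32 = 1.
From the singleton clause (~b_12), b_12 = 0.
From the singleton clause (~b_42), b_42 = 0.
From the singleton clause (b_43), b_43 = 1.
Now (~b_43) is unsatisfied and unit — conflict.
Neither b_22 = 1 nor b_22 = 0 works.
Neither b_11 = 1 nor b_11 = 0 works.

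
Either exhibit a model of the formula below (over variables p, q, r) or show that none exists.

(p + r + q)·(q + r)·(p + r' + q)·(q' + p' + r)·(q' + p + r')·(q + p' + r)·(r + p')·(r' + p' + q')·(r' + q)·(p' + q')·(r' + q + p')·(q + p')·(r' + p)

Suppose q = 1.
(p') alone gives p = 0.
(r') alone gives r = 0.
All clauses are satisfied.

p ↦ 0,  q ↦ 1,  r ↦ 0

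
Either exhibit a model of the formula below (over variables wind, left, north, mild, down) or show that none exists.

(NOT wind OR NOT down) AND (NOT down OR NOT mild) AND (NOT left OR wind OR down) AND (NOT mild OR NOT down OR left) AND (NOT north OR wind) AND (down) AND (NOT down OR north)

UNSATISFIABLE

Unit clause (down) forces down = true.
Unit clause (NOT wind) forces wind = false.
Unit clause (NOT mild) forces mild = false.
Unit clause (NOT north) forces north = false.
Now (north) is unsatisfied and unit — conflict.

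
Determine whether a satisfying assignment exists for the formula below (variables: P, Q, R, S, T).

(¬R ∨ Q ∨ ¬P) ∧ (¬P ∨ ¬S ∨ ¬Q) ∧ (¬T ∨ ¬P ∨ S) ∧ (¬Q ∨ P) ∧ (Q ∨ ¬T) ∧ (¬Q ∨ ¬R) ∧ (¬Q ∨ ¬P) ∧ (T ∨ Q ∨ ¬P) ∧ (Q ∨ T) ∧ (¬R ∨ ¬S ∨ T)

Branch on Q: set Q = False.
Unit clause (¬T) forces T = False.
But (T) is also a unit clause — contradiction.
Backtrack on Q: now try Q = True.
Unit clause (P) forces P = True.
But (¬P) is also a unit clause — contradiction.
Neither Q = True nor Q = False works.
No assignment satisfies every clause.

No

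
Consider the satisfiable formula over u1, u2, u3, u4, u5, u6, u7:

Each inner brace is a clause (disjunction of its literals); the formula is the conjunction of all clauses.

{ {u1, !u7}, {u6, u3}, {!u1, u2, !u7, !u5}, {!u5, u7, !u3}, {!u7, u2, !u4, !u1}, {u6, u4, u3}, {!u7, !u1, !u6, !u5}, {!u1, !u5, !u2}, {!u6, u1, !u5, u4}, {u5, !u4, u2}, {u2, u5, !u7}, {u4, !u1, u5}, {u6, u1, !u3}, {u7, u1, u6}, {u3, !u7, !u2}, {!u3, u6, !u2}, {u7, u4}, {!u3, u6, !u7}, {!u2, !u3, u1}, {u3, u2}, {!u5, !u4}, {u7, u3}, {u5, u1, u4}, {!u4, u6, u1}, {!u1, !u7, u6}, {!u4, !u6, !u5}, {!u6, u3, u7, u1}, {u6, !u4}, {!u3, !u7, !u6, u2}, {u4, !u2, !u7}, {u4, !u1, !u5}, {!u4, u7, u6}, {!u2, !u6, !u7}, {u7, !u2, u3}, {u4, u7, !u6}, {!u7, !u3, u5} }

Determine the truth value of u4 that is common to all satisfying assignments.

True

Suppose u4 = false.
Unit clause (u7) forces u7 = true.
Unit clause (u1) forces u1 = true.
Unit clause (u5) forces u5 = true.
Now (!u5) is unsatisfied and unit — conflict.
So every satisfying assignment has u4 = True.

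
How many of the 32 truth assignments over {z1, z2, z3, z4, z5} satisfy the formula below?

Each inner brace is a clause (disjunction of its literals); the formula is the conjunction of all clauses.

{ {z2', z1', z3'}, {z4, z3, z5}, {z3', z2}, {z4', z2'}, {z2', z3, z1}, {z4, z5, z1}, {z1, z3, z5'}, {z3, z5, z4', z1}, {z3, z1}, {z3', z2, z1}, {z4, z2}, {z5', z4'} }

3

There are 2^5 = 32 truth assignments over (z1, z2, z3, z4, z5).
Split on z3. With z3 = 1, the clauses containing z3 are satisfied and z3' drops from the rest; 1 of the 2^4 = 16 assignments to the other variables satisfy what remains.
With z3 = 0, by the same count on the reduced clause set, 2 assignments work.
(One model: z1=F, z2=T, z3=T, z4=F, z5=T.)
Total: 1 + 2 = 3.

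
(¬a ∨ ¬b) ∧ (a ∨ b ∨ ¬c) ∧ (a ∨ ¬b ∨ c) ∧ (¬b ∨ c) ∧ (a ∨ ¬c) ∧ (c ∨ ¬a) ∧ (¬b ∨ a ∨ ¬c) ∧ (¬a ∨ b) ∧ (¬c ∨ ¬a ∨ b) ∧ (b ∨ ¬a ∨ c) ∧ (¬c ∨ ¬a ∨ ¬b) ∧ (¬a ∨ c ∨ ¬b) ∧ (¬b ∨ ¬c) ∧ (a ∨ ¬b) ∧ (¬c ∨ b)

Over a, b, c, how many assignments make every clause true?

1

There are 2^3 = 8 truth assignments over (a, b, c).
Check each against the 15 clauses (columns in the order a, b, c):
  F F F  ✓ satisfies all
  F F T  ✗ fails (a ∨ b ∨ ¬c)
  F T F  ✗ fails (a ∨ ¬b ∨ c)
  F T T  ✗ fails (a ∨ ¬c)
  T F F  ✗ fails (c ∨ ¬a)
  T F T  ✗ fails (¬a ∨ b)
  T T F  ✗ fails (¬a ∨ ¬b)
  T T T  ✗ fails (¬a ∨ ¬b)
1 of the 8 rows is a model.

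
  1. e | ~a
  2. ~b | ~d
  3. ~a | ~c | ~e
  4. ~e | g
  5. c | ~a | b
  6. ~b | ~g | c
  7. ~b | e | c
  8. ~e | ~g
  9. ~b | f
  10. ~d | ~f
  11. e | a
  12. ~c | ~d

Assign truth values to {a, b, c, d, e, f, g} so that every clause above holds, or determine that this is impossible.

Branch on e: set e = 1.
(g) alone gives g = 1.
But (~g) is also a unit clause — contradiction.
Undo e and try e = 0.
(~a) alone gives a = 0.
But (a) is also a unit clause — contradiction.
Both values of e lead to a conflict.

UNSATISFIABLE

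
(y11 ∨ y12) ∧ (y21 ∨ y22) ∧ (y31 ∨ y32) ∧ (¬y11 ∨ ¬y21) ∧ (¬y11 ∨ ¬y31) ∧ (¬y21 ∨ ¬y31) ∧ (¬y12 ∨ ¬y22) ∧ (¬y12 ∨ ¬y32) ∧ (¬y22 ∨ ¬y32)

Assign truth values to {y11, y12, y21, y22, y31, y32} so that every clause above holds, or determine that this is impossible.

Case y11 = True:
The clause (¬y21) is unit, so y21 = False.
The clause (y22) is unit, so y22 = True.
The clause (¬y31) is unit, so y31 = False.
The clause (y32) is unit, so y32 = True.
But (¬y32) is also a unit clause — contradiction.
So y11 must be the other value — set y11 = False.
The clause (y12) is unit, so y12 = True.
The clause (¬y22) is unit, so y22 = False.
The clause (y21) is unit, so y21 = True.
The clause (¬y31) is unit, so y31 = False.
The clause (y32) is unit, so y32 = True.
But (¬y32) is also a unit clause — contradiction.
Either choice for y11 ends in contradiction.

UNSATISFIABLE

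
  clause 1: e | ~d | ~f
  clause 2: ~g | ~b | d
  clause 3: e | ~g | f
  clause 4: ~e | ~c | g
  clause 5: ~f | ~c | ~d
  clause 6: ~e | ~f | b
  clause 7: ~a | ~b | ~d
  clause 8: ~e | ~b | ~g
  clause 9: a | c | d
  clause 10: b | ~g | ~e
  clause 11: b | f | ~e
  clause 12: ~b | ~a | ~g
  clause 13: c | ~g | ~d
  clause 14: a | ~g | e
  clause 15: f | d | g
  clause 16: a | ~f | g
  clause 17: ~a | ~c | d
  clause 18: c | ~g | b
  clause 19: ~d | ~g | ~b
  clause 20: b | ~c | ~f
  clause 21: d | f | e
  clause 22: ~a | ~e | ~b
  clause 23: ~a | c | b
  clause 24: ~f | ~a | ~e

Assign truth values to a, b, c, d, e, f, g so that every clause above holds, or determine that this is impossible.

Suppose e = 0.
Suppose d = 0.
(f) alone gives f = 1.
Suppose g = 0.
(a) alone gives a = 1.
(~c) alone gives c = 0.
(b) alone gives b = 1.
This assignment satisfies each clause.

a=1; b=1; c=0; d=0; e=0; f=1; g=0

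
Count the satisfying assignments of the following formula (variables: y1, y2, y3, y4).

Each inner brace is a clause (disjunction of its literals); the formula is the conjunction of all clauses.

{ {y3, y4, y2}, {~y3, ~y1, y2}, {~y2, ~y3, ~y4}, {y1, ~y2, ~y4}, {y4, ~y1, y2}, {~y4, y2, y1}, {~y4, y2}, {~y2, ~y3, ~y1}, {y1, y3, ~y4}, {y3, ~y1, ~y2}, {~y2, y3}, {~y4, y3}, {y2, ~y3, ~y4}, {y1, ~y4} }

2

There are 2^4 = 16 truth assignments over (y1, y2, y3, y4).
Check each against the 14 clauses (columns in the order y1, y2, y3, y4):
  F F F F  ✗ fails (y3 | y4 | y2)
  F F F T  ✗ fails (~y4 | y2 | y1)
  F F T F  ✓ satisfies all
  F F T T  ✗ fails (~y4 | y2 | y1)
  F T F F  ✗ fails (~y2 | y3)
  F T F T  ✗ fails (y1 | ~y2 | ~y4)
  F T T F  ✓ satisfies all
  F T T T  ✗ fails (~y2 | ~y3 | ~y4)
  T F F F  ✗ fails (y3 | y4 | y2)
  T F F T  ✗ fails (~y4 | y2)
  T F T F  ✗ fails (~y3 | ~y1 | y2)
  T F T T  ✗ fails (~y3 | ~y1 | y2)
  T T F F  ✗ fails (y3 | ~y1 | ~y2)
  T T F T  ✗ fails (y3 | ~y1 | ~y2)
  T T T F  ✗ fails (~y2 | ~y3 | ~y1)
  T T T T  ✗ fails (~y2 | ~y3 | ~y4)
2 of the 16 rows are models.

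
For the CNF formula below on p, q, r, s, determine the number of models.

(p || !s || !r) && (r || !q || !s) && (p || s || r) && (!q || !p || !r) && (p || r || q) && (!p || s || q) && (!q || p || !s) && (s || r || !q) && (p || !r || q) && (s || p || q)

3

There are 2^4 = 16 truth assignments over (p, q, r, s).
Check each against the 10 clauses (columns in the order p, q, r, s):
  F F F F  ✗ fails (p || s || r)
  F F F T  ✗ fails (p || r || q)
  F F T F  ✗ fails (p || !r || q)
  F F T T  ✗ fails (p || !s || !r)
  F T F F  ✗ fails (p || s || r)
  F T F T  ✗ fails (r || !q || !s)
  F T T F  ✓ satisfies all
  F T T T  ✗ fails (p || !s || !r)
  T F F F  ✗ fails (!p || s || q)
  T F F T  ✓ satisfies all
  T F T F  ✗ fails (!p || s || q)
  T F T T  ✓ satisfies all
  T T F F  ✗ fails (s || r || !q)
  T T F T  ✗ fails (r || !q || !s)
  T T T F  ✗ fails (!q || !p || !r)
  T T T T  ✗ fails (!q || !p || !r)
3 of the 16 rows are models.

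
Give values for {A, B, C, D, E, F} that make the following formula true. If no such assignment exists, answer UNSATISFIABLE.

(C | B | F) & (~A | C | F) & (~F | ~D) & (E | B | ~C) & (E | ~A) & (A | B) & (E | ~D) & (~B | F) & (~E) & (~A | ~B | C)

A=0, B=1, C=1, D=0, E=0, F=1

The clause (~E) is unit, so E = 0.
The clause (~A) is unit, so A = 0.
The clause (B) is unit, so B = 1.
The clause (~D) is unit, so D = 0.
The clause (F) is unit, so F = 1.
All clauses hold; C can take either value.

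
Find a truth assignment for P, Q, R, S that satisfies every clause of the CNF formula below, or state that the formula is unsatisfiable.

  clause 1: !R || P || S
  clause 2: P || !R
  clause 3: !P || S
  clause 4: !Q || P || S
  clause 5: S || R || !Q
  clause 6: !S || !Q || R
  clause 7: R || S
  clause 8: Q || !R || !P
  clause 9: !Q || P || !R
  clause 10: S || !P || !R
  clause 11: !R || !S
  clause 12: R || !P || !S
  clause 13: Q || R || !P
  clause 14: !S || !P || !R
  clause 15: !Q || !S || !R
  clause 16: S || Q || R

P ↦ false; Q ↦ false; R ↦ false; S ↦ true

Case P = false:
(!R) alone gives R = false.
(S) alone gives S = true.
(!Q) alone gives Q = false.
All clauses are satisfied.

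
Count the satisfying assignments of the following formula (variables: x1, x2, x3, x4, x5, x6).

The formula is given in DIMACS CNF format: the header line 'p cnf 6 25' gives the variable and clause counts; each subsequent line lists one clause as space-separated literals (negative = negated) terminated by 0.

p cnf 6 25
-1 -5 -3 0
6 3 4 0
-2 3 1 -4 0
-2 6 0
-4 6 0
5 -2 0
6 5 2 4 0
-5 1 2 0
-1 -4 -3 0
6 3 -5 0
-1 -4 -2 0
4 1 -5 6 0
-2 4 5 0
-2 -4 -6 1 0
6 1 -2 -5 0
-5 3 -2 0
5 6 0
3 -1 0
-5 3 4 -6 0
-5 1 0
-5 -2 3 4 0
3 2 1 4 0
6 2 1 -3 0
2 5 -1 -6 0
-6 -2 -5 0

3

There are 2^6 = 64 truth assignments over (x1, x2, x3, x4, x5, x6).
Split on x1. With x1 = True, the clauses containing x1 are satisfied and ¬x1 drops from the rest; 0 of the 2^5 = 32 assignments to the other variables satisfy what remains.
With x1 = False, by the same count on the reduced clause set, 3 assignments work.
(One model: x1=F, x2=F, x3=F, x4=T, x5=F, x6=T.)
Total: 0 + 3 = 3.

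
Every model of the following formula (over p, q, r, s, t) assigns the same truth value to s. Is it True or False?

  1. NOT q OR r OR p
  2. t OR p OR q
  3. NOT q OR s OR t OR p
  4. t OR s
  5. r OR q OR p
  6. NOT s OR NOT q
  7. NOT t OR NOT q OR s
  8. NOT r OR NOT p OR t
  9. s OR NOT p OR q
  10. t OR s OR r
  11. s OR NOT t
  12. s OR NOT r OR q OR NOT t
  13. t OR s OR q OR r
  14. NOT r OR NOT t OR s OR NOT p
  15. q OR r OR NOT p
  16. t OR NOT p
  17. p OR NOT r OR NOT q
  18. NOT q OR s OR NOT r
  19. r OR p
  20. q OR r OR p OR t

Suppose s = false.
(t) alone gives t = true.
That conflicts with the unit clause (NOT t).
So every satisfying assignment has s = True.

True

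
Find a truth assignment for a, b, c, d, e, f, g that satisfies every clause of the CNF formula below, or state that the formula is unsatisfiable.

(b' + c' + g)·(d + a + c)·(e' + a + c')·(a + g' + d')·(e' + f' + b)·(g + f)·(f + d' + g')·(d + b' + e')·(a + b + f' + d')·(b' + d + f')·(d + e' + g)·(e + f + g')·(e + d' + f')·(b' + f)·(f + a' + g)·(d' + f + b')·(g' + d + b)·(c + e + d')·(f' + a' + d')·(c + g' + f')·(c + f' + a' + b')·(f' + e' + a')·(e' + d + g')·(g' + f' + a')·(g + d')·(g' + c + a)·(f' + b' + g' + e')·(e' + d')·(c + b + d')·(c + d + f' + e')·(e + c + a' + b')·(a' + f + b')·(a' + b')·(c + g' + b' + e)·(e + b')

a ↦ 1; b ↦ 0; c ↦ 1; d ↦ 0; e ↦ 0; f ↦ 1; g ↦ 0

Try g = 0.
From the singleton clause (f), f = 1.
From the singleton clause (d'), d = 0.
From the singleton clause (b'), b = 0.
From the singleton clause (e'), e = 0.
Try a = 1.
Every clause is now satisfied; c is unconstrained.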